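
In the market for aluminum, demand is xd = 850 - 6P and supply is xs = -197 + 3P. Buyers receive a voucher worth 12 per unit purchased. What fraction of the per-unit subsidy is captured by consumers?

Consumer share = 1/3

Pre-subsidy: 850 - 6P = -197 + 3P gives P* = 349/3, x* = 152.
With the rebate, buyers effectively pay Pb = Ps − 12, where Ps is the price sellers receive.
Demand in terms of Ps becomes xd = 850 − 6(Ps − 12) = 922 - 6Ps. Setting this equal to supply: 922 - 6Ps = -197 + 3Ps, so Ps = 373/3.
Buyers pay Pb = 373/3 − 12 = 337/3; x' = -197 + 3·(373/3) = 176.
Buyers' price falls by P* − Pb = 349/3 − 337/3 = 4; sellers' price rises by Ps − P* = 373/3 − 349/3 = 8.
So consumers capture 4/12 = 1/3 of each unit of subsidy.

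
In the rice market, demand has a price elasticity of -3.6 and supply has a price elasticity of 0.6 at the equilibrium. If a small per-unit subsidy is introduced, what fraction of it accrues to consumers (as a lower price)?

For a small subsidy around the equilibrium, the benefit split depends on the relative slopes, which at a point are proportional to the elasticities.
Buyer share = εs/(εs + |εd|) = 0.6/(0.6 + 3.6) = 1/7; seller share = |εd|/(εs + |εd|) = 6/7.

Consumer share = 1/7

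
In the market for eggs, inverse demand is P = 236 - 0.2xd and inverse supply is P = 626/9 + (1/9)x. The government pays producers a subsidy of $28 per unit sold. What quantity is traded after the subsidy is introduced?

x' = 625

Pre-subsidy: 236 - 0.2x = 626/9 + (1/9)x gives x* = 535 and P* = 129.
With the subsidy, sellers receive Ps = Pb + 28 for each unit, where Pb is the price buyers pay.
On the curves, Pb = 236 - 0.2x and Ps = 626/9 + (1/9)x; the wedge Ps − Pb = 28 gives 626/9 + (1/9)x − (236 - 0.2x) = 28, so x' = 625.
Then Pb = 236 − 0.2·625 = 111 and Ps = 626/9 + (1/9)·625 = 139.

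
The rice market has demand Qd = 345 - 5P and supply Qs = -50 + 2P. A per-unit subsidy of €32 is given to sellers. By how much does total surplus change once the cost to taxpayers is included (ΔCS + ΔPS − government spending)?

Net change in total surplus = -5120/7

Pre-subsidy: 345 - 5P = -50 + 2P gives P* = 395/7, Q* = 440/7.
With the subsidy, sellers receive Ps = Pb + 32 for each unit, where Pb is the price buyers pay.
Supply in terms of Pb becomes Qs = -50 + 2(Pb + 32) = 14 + 2Pb. Setting this equal to demand: 345 - 5Pb = 14 + 2Pb, so Pb = 331/7.
Sellers receive Ps = 331/7 + 32 = 555/7; Q' = 345 − 5·(331/7) = 760/7.
ΔCS = ½(440/7 + 760/7)(395/7 − 331/7) = 38400/49; ΔPS = ½(440/7 + 760/7)(555/7 − 395/7) = 96000/49.
Government spending = 32 × 760/7 = 24320/7.
Net change = 38400/49 + 96000/49 − 24320/7 = -5120/7. The loss equals the DWL triangle ½·32·320/7.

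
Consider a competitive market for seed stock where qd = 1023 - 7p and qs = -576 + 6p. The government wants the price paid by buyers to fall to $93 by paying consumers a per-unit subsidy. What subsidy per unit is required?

Required subsidy s = $65 per unit

At a buyer price of 93, quantity demanded is 1023 − 7·93 = 372.
Sellers supply 372 only when they receive ps with -576 + 6·ps = 372, i.e. ps = 158.
s = ps − pb = 158 − 93 = 65.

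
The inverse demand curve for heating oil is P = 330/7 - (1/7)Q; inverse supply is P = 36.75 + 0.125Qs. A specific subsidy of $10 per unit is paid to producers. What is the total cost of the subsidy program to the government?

Government cost = 2284/3

Pre-subsidy: 330/7 - (1/7)Q = 36.75 + 0.125Q gives Q* = 38.8 and P* = 41.6.
With the subsidy, sellers receive Ps = Pb + 10 for each unit, where Pb is the price buyers pay.
On the curves, Pb = 330/7 - (1/7)Q and Ps = 36.75 + 0.125Q; the wedge Ps − Pb = 10 gives 36.75 + 0.125Q − (330/7 - (1/7)Q) = 10, so Q' = 1142/15.
Then Pb = 330/7 − (1/7)·(1142/15) = 544/15 and Ps = 36.75 + 0.125·(1142/15) = 694/15.
Government outlay = subsidy × quantity = 10 × 1142/15 = 2284/3.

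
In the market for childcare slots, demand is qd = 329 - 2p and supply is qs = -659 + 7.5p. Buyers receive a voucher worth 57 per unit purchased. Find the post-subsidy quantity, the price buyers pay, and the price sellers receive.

Pre-subsidy: 329 - 2p = -659 + 7.5p gives p* = 104, q* = 121.
With the rebate, buyers effectively pay pb = ps − 57, where ps is the price sellers receive.
Demand in terms of ps becomes qd = 329 − 2(ps − 57) = 443 - 2ps. Setting this equal to supply: 443 - 2ps = -659 + 7.5ps, so ps = 116.
Buyers pay pb = 116 − 57 = 59; q' = -659 + 7.5·116 = 211.

q' = 211; buyers pay 59; sellers receive 116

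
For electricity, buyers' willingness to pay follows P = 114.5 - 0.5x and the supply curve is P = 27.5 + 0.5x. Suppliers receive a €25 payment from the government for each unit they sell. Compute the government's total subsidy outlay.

Government cost = €2800

Pre-subsidy: 114.5 - 0.5x = 27.5 + 0.5x gives x* = 87 and P* = 71.
With the subsidy, sellers receive Ps = Pb + 25 for each unit, where Pb is the price buyers pay.
On the curves, Pb = 114.5 - 0.5x and Ps = 27.5 + 0.5x; the wedge Ps − Pb = 25 gives 27.5 + 0.5x − (114.5 - 0.5x) = 25, so x' = 112.
Then Pb = 114.5 − 0.5·112 = 58.5 and Ps = 27.5 + 0.5·112 = 83.5.
Government outlay = subsidy × quantity = 25 × 112 = 2800.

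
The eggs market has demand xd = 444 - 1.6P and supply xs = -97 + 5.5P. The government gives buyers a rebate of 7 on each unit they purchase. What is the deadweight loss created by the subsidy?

Deadweight loss = 2156/71

Pre-subsidy: 444 - 1.6P = -97 + 5.5P gives P* = 5410/71, x* = 22868/71.
With the rebate, buyers effectively pay Pb = Ps − 7, where Ps is the price sellers receive.
Demand in terms of Ps becomes xd = 444 − 1.6(Ps − 7) = 455.2 - 1.6Ps. Setting this equal to supply: 455.2 - 1.6Ps = -97 + 5.5Ps, so Ps = 5522/71.
Buyers pay Pb = 5522/71 − 7 = 5025/71; x' = -97 + 5.5·(5522/71) = 23484/71.
The subsidy expands output by 23484/71 − 22868/71 = 616/71 past the efficient level; on those units the gap between marginal cost and willingness to pay runs from 0 up to 7.
DWL = ½ × 7 × 616/71 = 2156/71.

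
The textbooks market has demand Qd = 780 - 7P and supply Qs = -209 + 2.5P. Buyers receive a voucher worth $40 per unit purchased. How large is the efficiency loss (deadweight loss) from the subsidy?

Pre-subsidy: 780 - 7P = -209 + 2.5P gives P* = 1978/19, Q* = 974/19.
With the rebate, buyers effectively pay Pb = Ps − 40, where Ps is the price sellers receive.
Demand in terms of Ps becomes Qd = 780 − 7(Ps − 40) = 1060 - 7Ps. Setting this equal to supply: 1060 - 7Ps = -209 + 2.5Ps, so Ps = 2538/19.
Buyers pay Pb = 2538/19 − 40 = 1778/19; Q' = -209 + 2.5·(2538/19) = 2374/19.
The subsidy expands output by 2374/19 − 974/19 = 1400/19 past the efficient level; on those units the gap between marginal cost and willingness to pay runs from 0 up to 40.
DWL = ½ × 40 × 1400/19 = 28000/19.

Deadweight loss = 28000/19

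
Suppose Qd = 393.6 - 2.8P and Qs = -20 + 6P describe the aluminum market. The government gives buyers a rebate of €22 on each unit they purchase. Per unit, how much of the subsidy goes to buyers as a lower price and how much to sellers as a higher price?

Pre-subsidy: 393.6 - 2.8P = -20 + 6P gives P* = 47, Q* = 262.
With the rebate, buyers effectively pay Pb = Ps − 22, where Ps is the price sellers receive.
Demand in terms of Ps becomes Qd = 393.6 − 2.8(Ps − 22) = 455.2 - 2.8Ps. Setting this equal to supply: 455.2 - 2.8Ps = -20 + 6Ps, so Ps = 54.
Buyers pay Pb = 54 − 22 = 32; Q' = -20 + 6·54 = 304.
Buyers' price falls by P* − Pb = 47 − 32 = 15; sellers' price rises by Ps − P* = 54 − 47 = 7.

Buyers gain €15 per unit; sellers gain €7 per unit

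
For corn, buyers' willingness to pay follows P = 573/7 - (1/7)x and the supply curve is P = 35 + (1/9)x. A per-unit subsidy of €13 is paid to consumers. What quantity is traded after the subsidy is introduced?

Pre-subsidy: 573/7 - (1/7)x = 35 + (1/9)x gives x* = 184.5 and P* = 55.5.
With the rebate, buyers effectively pay Pb = Ps − 13, where Ps is the price sellers receive.
On the curves, Pb = 573/7 - (1/7)x and Ps = 35 + (1/9)x; the wedge Ps − Pb = 13 gives 35 + (1/9)x − (573/7 - (1/7)x) = 13, so x' = 235.6875.
Then Pb = 573/7 − (1/7)·235.6875 = 48.1875 and Ps = 35 + (1/9)·235.6875 = 61.1875.

x' = 235.6875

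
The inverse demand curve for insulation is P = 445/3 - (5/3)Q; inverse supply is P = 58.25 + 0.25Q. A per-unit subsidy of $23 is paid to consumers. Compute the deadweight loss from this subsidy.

Pre-subsidy: 445/3 - (5/3)Q = 58.25 + 0.25Q gives Q* = 47 and P* = 70.
With the rebate, buyers effectively pay Pb = Ps − 23, where Ps is the price sellers receive.
On the curves, Pb = 445/3 - (5/3)Q and Ps = 58.25 + 0.25Q; the wedge Ps − Pb = 23 gives 58.25 + 0.25Q − (445/3 - (5/3)Q) = 23, so Q' = 59.
Then Pb = 445/3 − (5/3)·59 = 50 and Ps = 58.25 + 0.25·59 = 73.
The subsidy expands output by 59 − 47 = 12 past the efficient level; on those units the gap between marginal cost and willingness to pay runs from 0 up to 23.
DWL = ½ × 23 × 12 = 138.

Deadweight loss = $138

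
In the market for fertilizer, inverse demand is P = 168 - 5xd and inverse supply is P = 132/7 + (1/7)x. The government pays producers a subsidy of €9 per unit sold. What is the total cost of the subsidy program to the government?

Government cost = €276.75

Pre-subsidy: 168 - 5x = 132/7 + (1/7)x gives x* = 29 and P* = 23.
With the subsidy, sellers receive Ps = Pb + 9 for each unit, where Pb is the price buyers pay.
On the curves, Pb = 168 - 5x and Ps = 132/7 + (1/7)x; the wedge Ps − Pb = 9 gives 132/7 + (1/7)x − (168 - 5x) = 9, so x' = 30.75.
Then Pb = 168 − 5·30.75 = 14.25 and Ps = 132/7 + (1/7)·30.75 = 23.25.
Government outlay = subsidy × quantity = 9 × 30.75 = 276.75.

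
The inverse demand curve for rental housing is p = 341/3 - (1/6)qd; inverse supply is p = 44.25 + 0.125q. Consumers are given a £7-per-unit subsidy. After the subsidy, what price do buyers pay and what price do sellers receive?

Pre-subsidy: 341/3 - (1/6)q = 44.25 + 0.125q gives q* = 238 and p* = 74.
With the rebate, buyers effectively pay pb = ps − 7, where ps is the price sellers receive.
On the curves, pb = 341/3 - (1/6)q and ps = 44.25 + 0.125q; the wedge ps − pb = 7 gives 44.25 + 0.125q − (341/3 - (1/6)q) = 7, so q' = 262.
Then pb = 341/3 − (1/6)·262 = 70 and ps = 44.25 + 0.125·262 = 77.

Buyers pay £70; sellers receive £77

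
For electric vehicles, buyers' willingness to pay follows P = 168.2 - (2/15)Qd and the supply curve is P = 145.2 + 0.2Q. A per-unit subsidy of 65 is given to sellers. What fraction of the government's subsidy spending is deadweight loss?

DWL / government spending = 65/176

Pre-subsidy: 168.2 - (2/15)Q = 145.2 + 0.2Q gives Q* = 69 and P* = 159.
With the subsidy, sellers receive Ps = Pb + 65 for each unit, where Pb is the price buyers pay.
On the curves, Pb = 168.2 - (2/15)Q and Ps = 145.2 + 0.2Q; the wedge Ps − Pb = 65 gives 145.2 + 0.2Q − (168.2 - (2/15)Q) = 65, so Q' = 264.
Then Pb = 168.2 − (2/15)·264 = 133 and Ps = 145.2 + 0.2·264 = 198.
ΔCS = ½(69 + 264)(159 − 133) = 4329; ΔPS = ½(69 + 264)(198 − 159) = 6493.5.
Government spending = 65 × 264 = 17160.
DWL = ½ × 65 × (264 − 69) = 6337.5; fraction = 6337.5 / 17160 = 65/176.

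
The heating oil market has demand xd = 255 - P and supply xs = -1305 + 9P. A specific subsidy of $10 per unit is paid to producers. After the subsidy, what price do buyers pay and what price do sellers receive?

Buyers pay $147; sellers receive $157

Pre-subsidy: 255 - P = -1305 + 9P gives P* = 156, x* = 99.
With the subsidy, sellers receive Ps = Pb + 10 for each unit, where Pb is the price buyers pay.
Supply in terms of Pb becomes xs = -1305 + 9(Pb + 10) = -1215 + 9Pb. Setting this equal to demand: 255 - Pb = -1215 + 9Pb, so Pb = 147.
Sellers receive Ps = 147 + 10 = 157; x' = 255 − 1·147 = 108.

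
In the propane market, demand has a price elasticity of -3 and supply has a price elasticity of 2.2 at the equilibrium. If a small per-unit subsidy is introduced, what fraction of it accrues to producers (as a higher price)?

Producer share = 15/26

For a small subsidy around the equilibrium, the benefit split depends on the relative slopes, which at a point are proportional to the elasticities.
Buyer share = εs/(εs + |εd|) = 2.2/(2.2 + 3) = 11/26; seller share = |εd|/(εs + |εd|) = 15/26.
So producers capture 15/26 of the subsidy.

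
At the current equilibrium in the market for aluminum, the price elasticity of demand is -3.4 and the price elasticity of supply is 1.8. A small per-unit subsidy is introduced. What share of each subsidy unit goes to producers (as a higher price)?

Producer share = 17/26

For a small subsidy around the equilibrium, the benefit split depends on the relative slopes, which at a point are proportional to the elasticities.
Buyer share = εs/(εs + |εd|) = 1.8/(1.8 + 3.4) = 9/26; seller share = |εd|/(εs + |εd|) = 17/26.
So producers capture 17/26 of the subsidy.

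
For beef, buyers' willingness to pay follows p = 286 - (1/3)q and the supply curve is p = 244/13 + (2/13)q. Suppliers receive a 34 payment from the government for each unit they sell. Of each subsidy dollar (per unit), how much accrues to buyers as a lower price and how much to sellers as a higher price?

Pre-subsidy: 286 - (1/3)q = 244/13 + (2/13)q gives q* = 10422/19 and p* = 1960/19.
With the subsidy, sellers receive ps = pb + 34 for each unit, where pb is the price buyers pay.
On the curves, pb = 286 - (1/3)q and ps = 244/13 + (2/13)q; the wedge ps − pb = 34 gives 244/13 + (2/13)q − (286 - (1/3)q) = 34, so q' = 11748/19.
Then pb = 286 − (1/3)·(11748/19) = 1518/19 and ps = 244/13 + (2/13)·(11748/19) = 2164/19.
Buyers' price falls by p* − pb = 1960/19 − 1518/19 = 442/19; sellers' price rises by ps − p* = 2164/19 − 1960/19 = 204/19.

Buyers gain 442/19 per unit; sellers gain 204/19 per unit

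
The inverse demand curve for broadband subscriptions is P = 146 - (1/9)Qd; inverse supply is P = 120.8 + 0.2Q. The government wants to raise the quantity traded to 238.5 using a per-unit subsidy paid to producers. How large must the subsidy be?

Required subsidy s = 49 per unit

At Q = 238.5, from the demand curve buyers pay Pb = 146 − (1/9)·238.5 = 119.5; from the supply curve sellers need Ps = 120.8 + 0.2·238.5 = 168.5.
The subsidy must fill the gap: s = Ps − Pb = 168.5 − 119.5 = 49.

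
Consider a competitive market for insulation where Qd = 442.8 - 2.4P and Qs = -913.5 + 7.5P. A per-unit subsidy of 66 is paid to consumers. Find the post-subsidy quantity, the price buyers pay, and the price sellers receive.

Pre-subsidy: 442.8 - 2.4P = -913.5 + 7.5P gives P* = 137, Q* = 114.
With the rebate, buyers effectively pay Pb = Ps − 66, where Ps is the price sellers receive.
Demand in terms of Ps becomes Qd = 442.8 − 2.4(Ps − 66) = 601.2 - 2.4Ps. Setting this equal to supply: 601.2 - 2.4Ps = -913.5 + 7.5Ps, so Ps = 153.
Buyers pay Pb = 153 − 66 = 87; Q' = -913.5 + 7.5·153 = 234.

Q' = 234; buyers pay 87; sellers receive 153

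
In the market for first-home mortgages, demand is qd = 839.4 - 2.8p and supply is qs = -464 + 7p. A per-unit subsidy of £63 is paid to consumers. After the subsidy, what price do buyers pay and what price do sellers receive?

Buyers pay £88; sellers receive £151

Pre-subsidy: 839.4 - 2.8p = -464 + 7p gives p* = 133, q* = 467.
With the rebate, buyers effectively pay pb = ps − 63, where ps is the price sellers receive.
Demand in terms of ps becomes qd = 839.4 − 2.8(ps − 63) = 1015.8 - 2.8ps. Setting this equal to supply: 1015.8 - 2.8ps = -464 + 7ps, so ps = 151.
Buyers pay pb = 151 − 63 = 88; q' = -464 + 7·151 = 593.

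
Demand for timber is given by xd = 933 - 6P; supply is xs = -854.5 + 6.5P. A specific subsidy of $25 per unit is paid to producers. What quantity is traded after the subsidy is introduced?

Pre-subsidy: 933 - 6P = -854.5 + 6.5P gives P* = 143, x* = 75.
With the subsidy, sellers receive Ps = Pb + 25 for each unit, where Pb is the price buyers pay.
Supply in terms of Pb becomes xs = -854.5 + 6.5(Pb + 25) = -692 + 6.5Pb. Setting this equal to demand: 933 - 6Pb = -692 + 6.5Pb, so Pb = 130.
Sellers receive Ps = 130 + 25 = 155; x' = 933 − 6·130 = 153.

x' = 153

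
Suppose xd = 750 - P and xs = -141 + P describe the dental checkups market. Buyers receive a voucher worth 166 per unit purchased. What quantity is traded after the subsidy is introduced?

Pre-subsidy: 750 - P = -141 + P gives P* = 445.5, x* = 304.5.
With the rebate, buyers effectively pay Pb = Ps − 166, where Ps is the price sellers receive.
Demand in terms of Ps becomes xd = 750 − 1(Ps − 166) = 916 - Ps. Setting this equal to supply: 916 - Ps = -141 + Ps, so Ps = 528.5.
Buyers pay Pb = 528.5 − 166 = 362.5; x' = -141 + 1·528.5 = 387.5.

x' = 387.5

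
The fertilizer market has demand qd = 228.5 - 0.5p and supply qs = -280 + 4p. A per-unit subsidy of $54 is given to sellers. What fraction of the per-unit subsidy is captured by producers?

Pre-subsidy: 228.5 - 0.5p = -280 + 4p gives p* = 113, q* = 172.
With the subsidy, sellers receive ps = pb + 54 for each unit, where pb is the price buyers pay.
Supply in terms of pb becomes qs = -280 + 4(pb + 54) = -64 + 4pb. Setting this equal to demand: 228.5 - 0.5pb = -64 + 4pb, so pb = 65.
Sellers receive ps = 65 + 54 = 119; q' = 228.5 − 0.5·65 = 196.
Buyers' price falls by p* − pb = 113 − 65 = 48; sellers' price rises by ps − p* = 119 − 113 = 6.
So producers capture 6/54 = 1/9 of each unit of subsidy.

Producer share = 1/9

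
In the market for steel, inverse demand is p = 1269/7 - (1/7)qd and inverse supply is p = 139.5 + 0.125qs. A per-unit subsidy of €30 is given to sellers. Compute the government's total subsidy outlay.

Government cost = €8040

Pre-subsidy: 1269/7 - (1/7)q = 139.5 + 0.125q gives q* = 156 and p* = 159.
With the subsidy, sellers receive ps = pb + 30 for each unit, where pb is the price buyers pay.
On the curves, pb = 1269/7 - (1/7)q and ps = 139.5 + 0.125q; the wedge ps − pb = 30 gives 139.5 + 0.125q − (1269/7 - (1/7)q) = 30, so q' = 268.
Then pb = 1269/7 − (1/7)·268 = 143 and ps = 139.5 + 0.125·268 = 173.
Government outlay = subsidy × quantity = 30 × 268 = 8040.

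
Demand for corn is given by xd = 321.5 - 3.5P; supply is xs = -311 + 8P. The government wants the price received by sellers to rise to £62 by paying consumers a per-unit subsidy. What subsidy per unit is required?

Required subsidy s = £23 per unit

At a seller price of 62, quantity supplied is -311 + 8·62 = 185.
Buyers absorb 185 only when they pay Pb with 321.5 − 3.5·Pb = 185, i.e. Pb = 39.
s = Ps − Pb = 62 − 39 = 23.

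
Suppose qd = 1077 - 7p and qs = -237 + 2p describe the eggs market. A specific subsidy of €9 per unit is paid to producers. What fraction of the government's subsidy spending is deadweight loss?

DWL / government spending = 7/69

Pre-subsidy: 1077 - 7p = -237 + 2p gives p* = 146, q* = 55.
With the subsidy, sellers receive ps = pb + 9 for each unit, where pb is the price buyers pay.
Supply in terms of pb becomes qs = -237 + 2(pb + 9) = -219 + 2pb. Setting this equal to demand: 1077 - 7pb = -219 + 2pb, so pb = 144.
Sellers receive ps = 144 + 9 = 153; q' = 1077 − 7·144 = 69.
ΔCS = ½(55 + 69)(146 − 144) = 124; ΔPS = ½(55 + 69)(153 − 146) = 434.
Government spending = 9 × 69 = 621.
DWL = ½ × 9 × (69 − 55) = 63; fraction = 63 / 621 = 7/69.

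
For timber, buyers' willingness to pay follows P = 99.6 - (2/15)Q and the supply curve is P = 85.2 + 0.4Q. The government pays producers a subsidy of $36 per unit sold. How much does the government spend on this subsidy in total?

Pre-subsidy: 99.6 - (2/15)Q = 85.2 + 0.4Q gives Q* = 27 and P* = 96.
With the subsidy, sellers receive Ps = Pb + 36 for each unit, where Pb is the price buyers pay.
On the curves, Pb = 99.6 - (2/15)Q and Ps = 85.2 + 0.4Q; the wedge Ps − Pb = 36 gives 85.2 + 0.4Q − (99.6 - (2/15)Q) = 36, so Q' = 94.5.
Then Pb = 99.6 − (2/15)·94.5 = 87 and Ps = 85.2 + 0.4·94.5 = 123.
Government outlay = subsidy × quantity = 36 × 94.5 = 3402.

Government cost = $3402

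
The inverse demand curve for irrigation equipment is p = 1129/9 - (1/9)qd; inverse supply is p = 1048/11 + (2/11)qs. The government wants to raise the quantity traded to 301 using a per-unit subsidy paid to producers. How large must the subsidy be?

Required subsidy s = 58 per unit

At q = 301, from the demand curve buyers pay pb = 1129/9 − (1/9)·301 = 92; from the supply curve sellers need ps = 1048/11 + (2/11)·301 = 150.
The subsidy must fill the gap: s = ps − pb = 150 − 92 = 58.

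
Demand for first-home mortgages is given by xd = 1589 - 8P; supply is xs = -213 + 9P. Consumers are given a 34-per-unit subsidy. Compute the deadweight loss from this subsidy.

Pre-subsidy: 1589 - 8P = -213 + 9P gives P* = 106, x* = 741.
With the rebate, buyers effectively pay Pb = Ps − 34, where Ps is the price sellers receive.
Demand in terms of Ps becomes xd = 1589 − 8(Ps − 34) = 1861 - 8Ps. Setting this equal to supply: 1861 - 8Ps = -213 + 9Ps, so Ps = 122.
Buyers pay Pb = 122 − 34 = 88; x' = -213 + 9·122 = 885.
The subsidy expands output by 885 − 741 = 144 past the efficient level; on those units the gap between marginal cost and willingness to pay runs from 0 up to 34.
DWL = ½ × 34 × 144 = 2448.

Deadweight loss = 2448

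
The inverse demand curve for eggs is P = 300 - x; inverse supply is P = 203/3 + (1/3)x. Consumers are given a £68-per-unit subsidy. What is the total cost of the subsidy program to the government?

Pre-subsidy: 300 - x = 203/3 + (1/3)x gives x* = 174.25 and P* = 125.75.
With the rebate, buyers effectively pay Pb = Ps − 68, where Ps is the price sellers receive.
On the curves, Pb = 300 - x and Ps = 203/3 + (1/3)x; the wedge Ps − Pb = 68 gives 203/3 + (1/3)x − (300 - x) = 68, so x' = 225.25.
Then Pb = 300 − 1·225.25 = 74.75 and Ps = 203/3 + (1/3)·225.25 = 142.75.
Government outlay = subsidy × quantity = 68 × 225.25 = 15317.

Government cost = £15317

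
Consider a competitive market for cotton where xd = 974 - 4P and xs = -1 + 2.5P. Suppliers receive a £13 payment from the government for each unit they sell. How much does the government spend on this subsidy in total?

Pre-subsidy: 974 - 4P = -1 + 2.5P gives P* = 150, x* = 374.
With the subsidy, sellers receive Ps = Pb + 13 for each unit, where Pb is the price buyers pay.
Supply in terms of Pb becomes xs = -1 + 2.5(Pb + 13) = 31.5 + 2.5Pb. Setting this equal to demand: 974 - 4Pb = 31.5 + 2.5Pb, so Pb = 145.
Sellers receive Ps = 145 + 13 = 158; x' = 974 − 4·145 = 394.
Government outlay = subsidy × quantity = 13 × 394 = 5122.

Government cost = £5122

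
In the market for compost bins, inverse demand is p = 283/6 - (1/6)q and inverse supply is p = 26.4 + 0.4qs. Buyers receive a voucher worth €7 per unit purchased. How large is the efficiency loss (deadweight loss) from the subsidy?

Pre-subsidy: 283/6 - (1/6)q = 26.4 + 0.4q gives q* = 623/17 and p* = 698/17.
With the rebate, buyers effectively pay pb = ps − 7, where ps is the price sellers receive.
On the curves, pb = 283/6 - (1/6)q and ps = 26.4 + 0.4q; the wedge ps − pb = 7 gives 26.4 + 0.4q − (283/6 - (1/6)q) = 7, so q' = 49.
Then pb = 283/6 − (1/6)·49 = 39 and ps = 26.4 + 0.4·49 = 46.
The subsidy expands output by 49 − 623/17 = 210/17 past the efficient level; on those units the gap between marginal cost and willingness to pay runs from 0 up to 7.
DWL = ½ × 7 × 210/17 = 735/17.

Deadweight loss = 735/17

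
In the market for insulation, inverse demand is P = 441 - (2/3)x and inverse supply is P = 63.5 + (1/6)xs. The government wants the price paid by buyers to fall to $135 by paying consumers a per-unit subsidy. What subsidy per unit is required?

Required subsidy s = $5 per unit

At a buyer price of 135, quantity demanded is 661.5 − 1.5·135 = 459.
Sellers supply 459 only when they receive Ps = 63.5 + (1/6)·459 = 140.
s = Ps − Pb = 140 − 135 = 5.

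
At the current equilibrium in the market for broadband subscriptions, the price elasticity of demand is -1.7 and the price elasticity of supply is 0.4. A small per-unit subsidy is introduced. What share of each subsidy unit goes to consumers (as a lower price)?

For a small subsidy around the equilibrium, the benefit split depends on the relative slopes, which at a point are proportional to the elasticities.
Buyer share = εs/(εs + |εd|) = 0.4/(0.4 + 1.7) = 4/21; seller share = |εd|/(εs + |εd|) = 17/21.

Consumer share = 4/21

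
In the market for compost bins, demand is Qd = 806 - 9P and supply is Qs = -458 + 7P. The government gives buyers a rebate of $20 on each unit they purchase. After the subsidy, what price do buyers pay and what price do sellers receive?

Pre-subsidy: 806 - 9P = -458 + 7P gives P* = 79, Q* = 95.
With the rebate, buyers effectively pay Pb = Ps − 20, where Ps is the price sellers receive.
Demand in terms of Ps becomes Qd = 806 − 9(Ps − 20) = 986 - 9Ps. Setting this equal to supply: 986 - 9Ps = -458 + 7Ps, so Ps = 90.25.
Buyers pay Pb = 90.25 − 20 = 70.25; Q' = -458 + 7·90.25 = 173.75.

Buyers pay $70.25; sellers receive $90.25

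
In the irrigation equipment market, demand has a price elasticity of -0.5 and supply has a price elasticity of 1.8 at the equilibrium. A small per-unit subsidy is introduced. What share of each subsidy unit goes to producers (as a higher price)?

Producer share = 5/23

For a small subsidy around the equilibrium, the benefit split depends on the relative slopes, which at a point are proportional to the elasticities.
Buyer share = εs/(εs + |εd|) = 1.8/(1.8 + 0.5) = 18/23; seller share = |εd|/(εs + |εd|) = 5/23.
So producers capture 5/23 of the subsidy.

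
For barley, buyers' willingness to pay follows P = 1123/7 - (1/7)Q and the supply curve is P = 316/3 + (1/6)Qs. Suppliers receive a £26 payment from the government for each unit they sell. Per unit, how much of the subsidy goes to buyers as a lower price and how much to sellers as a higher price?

Buyers gain £12 per unit; sellers gain £14 per unit

Pre-subsidy: 1123/7 - (1/7)Q = 316/3 + (1/6)Q gives Q* = 178 and P* = 135.
With the subsidy, sellers receive Ps = Pb + 26 for each unit, where Pb is the price buyers pay.
On the curves, Pb = 1123/7 - (1/7)Q and Ps = 316/3 + (1/6)Q; the wedge Ps − Pb = 26 gives 316/3 + (1/6)Q − (1123/7 - (1/7)Q) = 26, so Q' = 262.
Then Pb = 1123/7 − (1/7)·262 = 123 and Ps = 316/3 + (1/6)·262 = 149.
Buyers' price falls by P* − Pb = 135 − 123 = 12; sellers' price rises by Ps − P* = 149 − 135 = 14.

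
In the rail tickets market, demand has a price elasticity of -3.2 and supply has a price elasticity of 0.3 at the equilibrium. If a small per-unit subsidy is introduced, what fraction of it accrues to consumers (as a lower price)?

For a small subsidy around the equilibrium, the benefit split depends on the relative slopes, which at a point are proportional to the elasticities.
Buyer share = εs/(εs + |εd|) = 0.3/(0.3 + 3.2) = 3/35; seller share = |εd|/(εs + |εd|) = 32/35.

Consumer share = 3/35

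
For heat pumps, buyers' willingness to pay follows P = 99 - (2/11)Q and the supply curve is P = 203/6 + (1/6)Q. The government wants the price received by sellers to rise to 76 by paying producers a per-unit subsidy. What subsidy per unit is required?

At a seller price of 76, quantity supplied is -203 + 6·76 = 253.
Buyers absorb 253 only when they pay Pb = 99 − (2/11)·253 = 53.
s = Ps − Pb = 76 − 53 = 23.

Required subsidy s = 23 per unit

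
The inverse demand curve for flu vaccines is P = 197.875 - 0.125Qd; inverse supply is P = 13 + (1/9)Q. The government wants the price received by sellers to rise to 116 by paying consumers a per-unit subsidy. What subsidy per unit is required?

Required subsidy s = 34 per unit

At a seller price of 116, quantity supplied is -117 + 9·116 = 927.
Buyers absorb 927 only when they pay Pb = 197.875 − 0.125·927 = 82.
s = Ps − Pb = 116 − 82 = 34.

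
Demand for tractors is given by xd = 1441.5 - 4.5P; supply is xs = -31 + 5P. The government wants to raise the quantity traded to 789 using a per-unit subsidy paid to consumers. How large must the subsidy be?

At x = 789, invert demand for the buyer price: Pb = (1441.5 − 789)/4.5 = 145; invert supply for the seller price: Ps = (789 − (-31))/5 = 164.
The subsidy must fill the gap: s = Ps − Pb = 164 − 145 = 19.

Required subsidy s = 19 per unit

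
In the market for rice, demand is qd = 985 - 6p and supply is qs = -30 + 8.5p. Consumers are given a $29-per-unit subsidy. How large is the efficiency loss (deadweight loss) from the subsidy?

Deadweight loss = $1479

Pre-subsidy: 985 - 6p = -30 + 8.5p gives p* = 70, q* = 565.
With the rebate, buyers effectively pay pb = ps − 29, where ps is the price sellers receive.
Demand in terms of ps becomes qd = 985 − 6(ps − 29) = 1159 - 6ps. Setting this equal to supply: 1159 - 6ps = -30 + 8.5ps, so ps = 82.
Buyers pay pb = 82 − 29 = 53; q' = -30 + 8.5·82 = 667.
The subsidy expands output by 667 − 565 = 102 past the efficient level; on those units the gap between marginal cost and willingness to pay runs from 0 up to 29.
DWL = ½ × 29 × 102 = 1479.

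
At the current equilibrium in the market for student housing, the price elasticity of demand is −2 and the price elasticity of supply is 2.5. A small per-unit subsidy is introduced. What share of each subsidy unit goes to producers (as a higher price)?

Producer share = 4/9

For a small subsidy around the equilibrium, the benefit split depends on the relative slopes, which at a point are proportional to the elasticities.
Buyer share = εs/(εs + |εd|) = 2.5/(2.5 + 2) = 5/9; seller share = |εd|/(εs + |εd|) = 4/9.
So producers capture 4/9 of the subsidy.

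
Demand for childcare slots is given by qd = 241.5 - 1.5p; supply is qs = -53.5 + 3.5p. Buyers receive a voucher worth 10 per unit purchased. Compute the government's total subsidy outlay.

Pre-subsidy: 241.5 - 1.5p = -53.5 + 3.5p gives p* = 59, q* = 153.
With the rebate, buyers effectively pay pb = ps − 10, where ps is the price sellers receive.
Demand in terms of ps becomes qd = 241.5 − 1.5(ps − 10) = 256.5 - 1.5ps. Setting this equal to supply: 256.5 - 1.5ps = -53.5 + 3.5ps, so ps = 62.
Buyers pay pb = 62 − 10 = 52; q' = -53.5 + 3.5·62 = 163.5.
Government outlay = subsidy × quantity = 10 × 163.5 = 1635.

Government cost = 1635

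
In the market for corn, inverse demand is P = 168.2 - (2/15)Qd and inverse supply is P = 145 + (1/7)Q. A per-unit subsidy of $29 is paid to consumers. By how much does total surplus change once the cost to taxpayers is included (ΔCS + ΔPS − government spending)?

Pre-subsidy: 168.2 - (2/15)Q = 145 + (1/7)Q gives Q* = 84 and P* = 157.
With the rebate, buyers effectively pay Pb = Ps − 29, where Ps is the price sellers receive.
On the curves, Pb = 168.2 - (2/15)Q and Ps = 145 + (1/7)Q; the wedge Ps − Pb = 29 gives 145 + (1/7)Q − (168.2 - (2/15)Q) = 29, so Q' = 189.
Then Pb = 168.2 − (2/15)·189 = 143 and Ps = 145 + (1/7)·189 = 172.
ΔCS = ½(84 + 189)(157 − 143) = 1911; ΔPS = ½(84 + 189)(172 − 157) = 2047.5.
Government spending = 29 × 189 = 5481.
Net change = 1911 + 2047.5 − 5481 = -1522.5. The loss equals the DWL triangle ½·29·105.

Net change in total surplus = -$1522.5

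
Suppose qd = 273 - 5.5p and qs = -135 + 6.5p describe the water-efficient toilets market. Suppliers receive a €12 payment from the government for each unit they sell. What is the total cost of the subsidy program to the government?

Government cost = €1461

Pre-subsidy: 273 - 5.5p = -135 + 6.5p gives p* = 34, q* = 86.
With the subsidy, sellers receive ps = pb + 12 for each unit, where pb is the price buyers pay.
Supply in terms of pb becomes qs = -135 + 6.5(pb + 12) = -57 + 6.5pb. Setting this equal to demand: 273 - 5.5pb = -57 + 6.5pb, so pb = 27.5.
Sellers receive ps = 27.5 + 12 = 39.5; q' = 273 − 5.5·27.5 = 121.75.
Government outlay = subsidy × quantity = 12 × 121.75 = 1461.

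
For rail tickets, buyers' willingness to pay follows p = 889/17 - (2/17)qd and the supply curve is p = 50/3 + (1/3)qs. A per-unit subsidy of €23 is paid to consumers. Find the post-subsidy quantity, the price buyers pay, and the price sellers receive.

q' = 130; buyers pay €37; sellers receive €60

Pre-subsidy: 889/17 - (2/17)q = 50/3 + (1/3)q gives q* = 79 and p* = 43.
With the rebate, buyers effectively pay pb = ps − 23, where ps is the price sellers receive.
On the curves, pb = 889/17 - (2/17)q and ps = 50/3 + (1/3)q; the wedge ps − pb = 23 gives 50/3 + (1/3)q − (889/17 - (2/17)q) = 23, so q' = 130.
Then pb = 889/17 − (2/17)·130 = 37 and ps = 50/3 + (1/3)·130 = 60.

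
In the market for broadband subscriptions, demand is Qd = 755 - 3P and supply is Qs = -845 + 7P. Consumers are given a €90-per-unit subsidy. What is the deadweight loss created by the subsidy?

Pre-subsidy: 755 - 3P = -845 + 7P gives P* = 160, Q* = 275.
With the rebate, buyers effectively pay Pb = Ps − 90, where Ps is the price sellers receive.
Demand in terms of Ps becomes Qd = 755 − 3(Ps − 90) = 1025 - 3Ps. Setting this equal to supply: 1025 - 3Ps = -845 + 7Ps, so Ps = 187.
Buyers pay Pb = 187 − 90 = 97; Q' = -845 + 7·187 = 464.
The subsidy expands output by 464 − 275 = 189 past the efficient level; on those units the gap between marginal cost and willingness to pay runs from 0 up to 90.
DWL = ½ × 90 × 189 = 8505.

Deadweight loss = €8505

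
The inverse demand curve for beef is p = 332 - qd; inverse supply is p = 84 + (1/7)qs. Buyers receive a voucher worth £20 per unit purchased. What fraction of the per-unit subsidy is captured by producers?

Pre-subsidy: 332 - q = 84 + (1/7)q gives q* = 217 and p* = 115.
With the rebate, buyers effectively pay pb = ps − 20, where ps is the price sellers receive.
On the curves, pb = 332 - q and ps = 84 + (1/7)q; the wedge ps − pb = 20 gives 84 + (1/7)q − (332 - q) = 20, so q' = 234.5.
Then pb = 332 − 1·234.5 = 97.5 and ps = 84 + (1/7)·234.5 = 117.5.
Buyers' price falls by p* − pb = 115 − 97.5 = 17.5; sellers' price rises by ps − p* = 117.5 − 115 = 2.5.
So producers capture 2.5/20 = 0.125 of each unit of subsidy.

Producer share = 0.125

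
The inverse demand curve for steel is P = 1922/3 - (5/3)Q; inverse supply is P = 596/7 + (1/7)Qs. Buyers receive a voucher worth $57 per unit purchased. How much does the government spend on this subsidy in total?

Pre-subsidy: 1922/3 - (5/3)Q = 596/7 + (1/7)Q gives Q* = 307 and P* = 129.
With the rebate, buyers effectively pay Pb = Ps − 57, where Ps is the price sellers receive.
On the curves, Pb = 1922/3 - (5/3)Q and Ps = 596/7 + (1/7)Q; the wedge Ps − Pb = 57 gives 596/7 + (1/7)Q − (1922/3 - (5/3)Q) = 57, so Q' = 338.5.
Then Pb = 1922/3 − (5/3)·338.5 = 76.5 and Ps = 596/7 + (1/7)·338.5 = 133.5.
Government outlay = subsidy × quantity = 57 × 338.5 = 19294.5.

Government cost = $19294.5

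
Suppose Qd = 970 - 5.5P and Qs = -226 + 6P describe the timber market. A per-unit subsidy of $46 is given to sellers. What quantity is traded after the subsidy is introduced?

Q' = 530

Pre-subsidy: 970 - 5.5P = -226 + 6P gives P* = 104, Q* = 398.
With the subsidy, sellers receive Ps = Pb + 46 for each unit, where Pb is the price buyers pay.
Supply in terms of Pb becomes Qs = -226 + 6(Pb + 46) = 50 + 6Pb. Setting this equal to demand: 970 - 5.5Pb = 50 + 6Pb, so Pb = 80.
Sellers receive Ps = 80 + 46 = 126; Q' = 970 − 5.5·80 = 530.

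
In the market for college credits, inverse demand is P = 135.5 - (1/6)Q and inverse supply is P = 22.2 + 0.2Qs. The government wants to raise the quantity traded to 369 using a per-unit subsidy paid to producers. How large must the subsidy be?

Required subsidy s = 22 per unit

At Q = 369, from the demand curve buyers pay Pb = 135.5 − (1/6)·369 = 74; from the supply curve sellers need Ps = 22.2 + 0.2·369 = 96.
The subsidy must fill the gap: s = Ps − Pb = 96 − 74 = 22.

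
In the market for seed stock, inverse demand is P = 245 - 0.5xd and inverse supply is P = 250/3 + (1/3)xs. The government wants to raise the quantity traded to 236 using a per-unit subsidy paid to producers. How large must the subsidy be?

At x = 236, from the demand curve buyers pay Pb = 245 − 0.5·236 = 127; from the supply curve sellers need Ps = 250/3 + (1/3)·236 = 162.
The subsidy must fill the gap: s = Ps − Pb = 162 − 127 = 35.

Required subsidy s = 35 per unit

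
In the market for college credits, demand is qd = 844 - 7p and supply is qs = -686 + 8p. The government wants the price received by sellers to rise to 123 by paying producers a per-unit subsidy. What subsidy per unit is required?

At a seller price of 123, quantity supplied is -686 + 8·123 = 298.
Buyers absorb 298 only when they pay pb with 844 − 7·pb = 298, i.e. pb = 78.
s = ps − pb = 123 − 78 = 45.

Required subsidy s = 45 per unit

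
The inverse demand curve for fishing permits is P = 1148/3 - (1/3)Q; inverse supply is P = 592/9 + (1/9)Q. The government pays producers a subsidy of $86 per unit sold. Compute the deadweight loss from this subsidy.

Deadweight loss = $8320.5

Pre-subsidy: 1148/3 - (1/3)Q = 592/9 + (1/9)Q gives Q* = 713 and P* = 145.
With the subsidy, sellers receive Ps = Pb + 86 for each unit, where Pb is the price buyers pay.
On the curves, Pb = 1148/3 - (1/3)Q and Ps = 592/9 + (1/9)Q; the wedge Ps − Pb = 86 gives 592/9 + (1/9)Q − (1148/3 - (1/3)Q) = 86, so Q' = 906.5.
Then Pb = 1148/3 − (1/3)·906.5 = 80.5 and Ps = 592/9 + (1/9)·906.5 = 166.5.
The subsidy expands output by 906.5 − 713 = 193.5 past the efficient level; on those units the gap between marginal cost and willingness to pay runs from 0 up to 86.
DWL = ½ × 86 × 193.5 = 8320.5.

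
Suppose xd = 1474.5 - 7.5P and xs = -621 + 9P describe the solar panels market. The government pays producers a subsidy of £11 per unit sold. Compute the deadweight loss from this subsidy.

Deadweight loss = £247.5

Pre-subsidy: 1474.5 - 7.5P = -621 + 9P gives P* = 127, x* = 522.
With the subsidy, sellers receive Ps = Pb + 11 for each unit, where Pb is the price buyers pay.
Supply in terms of Pb becomes xs = -621 + 9(Pb + 11) = -522 + 9Pb. Setting this equal to demand: 1474.5 - 7.5Pb = -522 + 9Pb, so Pb = 121.
Sellers receive Ps = 121 + 11 = 132; x' = 1474.5 − 7.5·121 = 567.
The subsidy expands output by 567 − 522 = 45 past the efficient level; on those units the gap between marginal cost and willingness to pay runs from 0 up to 11.
DWL = ½ × 11 × 45 = 247.5.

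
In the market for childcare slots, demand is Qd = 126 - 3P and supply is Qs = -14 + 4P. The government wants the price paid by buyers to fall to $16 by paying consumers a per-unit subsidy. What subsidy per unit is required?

At a buyer price of 16, quantity demanded is 126 − 3·16 = 78.
Sellers supply 78 only when they receive Ps with -14 + 4·Ps = 78, i.e. Ps = 23.
s = Ps − Pb = 23 − 16 = 7.

Required subsidy s = $7 per unit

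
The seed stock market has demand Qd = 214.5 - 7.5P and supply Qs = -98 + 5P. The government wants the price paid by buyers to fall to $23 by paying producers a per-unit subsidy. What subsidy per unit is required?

At a buyer price of 23, quantity demanded is 214.5 − 7.5·23 = 42.
Sellers supply 42 only when they receive Ps with -98 + 5·Ps = 42, i.e. Ps = 28.
s = Ps − Pb = 28 − 23 = 5.

Required subsidy s = $5 per unit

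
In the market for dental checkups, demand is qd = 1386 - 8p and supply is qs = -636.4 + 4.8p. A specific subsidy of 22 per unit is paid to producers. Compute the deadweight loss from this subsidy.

Deadweight loss = 726

Pre-subsidy: 1386 - 8p = -636.4 + 4.8p gives p* = 158, q* = 122.
With the subsidy, sellers receive ps = pb + 22 for each unit, where pb is the price buyers pay.
Supply in terms of pb becomes qs = -636.4 + 4.8(pb + 22) = -530.8 + 4.8pb. Setting this equal to demand: 1386 - 8pb = -530.8 + 4.8pb, so pb = 149.75.
Sellers receive ps = 149.75 + 22 = 171.75; q' = 1386 − 8·149.75 = 188.
The subsidy expands output by 188 − 122 = 66 past the efficient level; on those units the gap between marginal cost and willingness to pay runs from 0 up to 22.
DWL = ½ × 22 × 66 = 726.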